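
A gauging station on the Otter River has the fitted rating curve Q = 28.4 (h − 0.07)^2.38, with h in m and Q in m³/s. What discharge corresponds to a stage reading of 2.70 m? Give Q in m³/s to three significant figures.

284 m³/s

Q = 28.4 × (2.70 − 0.07)^2.38 = 28.4 × 2.63^2.38 = 283.7 m³/s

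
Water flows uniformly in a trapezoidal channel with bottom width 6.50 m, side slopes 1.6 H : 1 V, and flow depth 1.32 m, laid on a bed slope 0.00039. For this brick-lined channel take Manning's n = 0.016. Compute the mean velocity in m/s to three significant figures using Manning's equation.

A = (b + z·y)·y = (6.50 + 1.6×1.32)×1.32 = 11.37 m²
P = b + 2y√(1+z²) = 6.50 + 2×1.32×√(1+1.6²) = 11.48 m
R = A/P = 11.37/11.48 = 0.9901 m
Q = (1/n)·A·R^(2/3)·S^(1/2) = (1/0.016) × 11.37 × 0.9901^(2/3) × 0.00039^(1/2) = 13.94 m³/s
V = Q/A = 13.94/11.37 = 1.226 m/s

1.23 m/s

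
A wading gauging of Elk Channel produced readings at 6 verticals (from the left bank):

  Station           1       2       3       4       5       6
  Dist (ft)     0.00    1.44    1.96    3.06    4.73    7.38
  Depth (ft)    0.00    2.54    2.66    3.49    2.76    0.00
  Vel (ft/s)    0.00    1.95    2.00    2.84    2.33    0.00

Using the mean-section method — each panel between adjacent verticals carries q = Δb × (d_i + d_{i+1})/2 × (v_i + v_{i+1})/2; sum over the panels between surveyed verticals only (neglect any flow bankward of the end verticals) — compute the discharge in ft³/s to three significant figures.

30.4 ft³/s

Panel 1-2: Δb = 1.44 ft, d̄ = (0.00+2.54)/2 = 1.27, v̄ = (0.00+1.95)/2 = 0.975 → q = 1.44×1.27×0.975 = 1.783 ft³/s
Panel 2-3: Δb = 0.52 ft, d̄ = (2.54+2.66)/2 = 2.6, v̄ = (1.95+2.00)/2 = 1.975 → q = 0.52×2.6×1.975 = 2.670 ft³/s
Panel 3-4: Δb = 1.1 ft, d̄ = (2.66+3.49)/2 = 3.075, v̄ = (2.00+2.84)/2 = 2.42 → q = 1.1×3.075×2.42 = 8.186 ft³/s
Panel 4-5: Δb = 1.67 ft, d̄ = (3.49+2.76)/2 = 3.125, v̄ = (2.84+2.33)/2 = 2.585 → q = 1.67×3.125×2.585 = 13.49 ft³/s
Panel 5-6: Δb = 2.65 ft, d̄ = (2.76+0.00)/2 = 1.38, v̄ = (2.33+0.00)/2 = 1.165 → q = 2.65×1.38×1.165 = 4.260 ft³/s
Q = Σ q = 30.39 ft³/s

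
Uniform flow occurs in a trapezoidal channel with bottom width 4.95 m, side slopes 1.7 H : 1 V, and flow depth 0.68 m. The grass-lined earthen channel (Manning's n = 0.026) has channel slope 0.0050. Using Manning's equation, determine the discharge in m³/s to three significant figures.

7.53 m³/s

A = (b + z·y)·y = (4.95 + 1.7×0.68)×0.68 = 4.152 m²
P = b + 2y√(1+z²) = 4.95 + 2×0.68×√(1+1.7²) = 7.632 m
R = A/P = 4.152/7.632 = 0.5440 m
Q = (1/n)·A·R^(2/3)·S^(1/2) = (1/0.026) × 4.152 × 0.5440^(2/3) × 0.0050^(1/2) = 7.525 m³/s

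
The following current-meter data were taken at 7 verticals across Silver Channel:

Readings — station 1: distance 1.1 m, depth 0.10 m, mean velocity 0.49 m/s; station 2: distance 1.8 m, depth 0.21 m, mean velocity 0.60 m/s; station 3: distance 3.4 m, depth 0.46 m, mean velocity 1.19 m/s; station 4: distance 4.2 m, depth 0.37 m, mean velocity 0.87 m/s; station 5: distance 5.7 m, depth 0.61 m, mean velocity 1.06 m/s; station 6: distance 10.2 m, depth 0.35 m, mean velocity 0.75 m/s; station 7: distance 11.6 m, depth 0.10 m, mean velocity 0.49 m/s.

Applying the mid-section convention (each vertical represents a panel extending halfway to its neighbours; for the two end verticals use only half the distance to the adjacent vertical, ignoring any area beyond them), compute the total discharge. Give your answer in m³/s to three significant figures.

w_1 = (1.8 − 1.1)/2 = 0.35 m; q_1 = 0.49 × 0.10 × 0.35 = 0.01715 m³/s
w_2 = (3.4 − 1.1)/2 = 1.15 m; q_2 = 0.60 × 0.21 × 1.15 = 0.1449 m³/s
w_3 = (4.2 − 1.8)/2 = 1.2 m; q_3 = 1.19 × 0.46 × 1.2 = 0.6569 m³/s
w_4 = (5.7 − 3.4)/2 = 1.15 m; q_4 = 0.87 × 0.37 × 1.15 = 0.3702 m³/s
w_5 = (10.2 − 4.2)/2 = 3 m; q_5 = 1.06 × 0.61 × 3 = 1.940 m³/s
w_6 = (11.6 − 5.7)/2 = 2.95 m; q_6 = 0.75 × 0.35 × 2.95 = 0.7744 m³/s
w_7 = (11.6 − 10.2)/2 = 0.7 m; q_7 = 0.49 × 0.10 × 0.7 = 0.03430 m³/s
Q = Σ qᵢ = 3.938 m³/s

3.94 m³/s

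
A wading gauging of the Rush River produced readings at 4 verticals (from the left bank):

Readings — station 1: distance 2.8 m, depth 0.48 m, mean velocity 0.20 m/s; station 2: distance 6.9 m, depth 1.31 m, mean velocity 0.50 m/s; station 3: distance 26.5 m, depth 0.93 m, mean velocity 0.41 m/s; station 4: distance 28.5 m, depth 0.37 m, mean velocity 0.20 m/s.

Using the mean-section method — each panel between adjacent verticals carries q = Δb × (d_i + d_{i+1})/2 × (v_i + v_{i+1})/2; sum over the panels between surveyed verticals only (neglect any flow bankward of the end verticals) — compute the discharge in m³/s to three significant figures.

11.7 m³/s

Panel 1-2: Δb = 4.1 m, d̄ = (0.48+1.31)/2 = 0.895, v̄ = (0.20+0.50)/2 = 0.35 → q = 4.1×0.895×0.35 = 1.284 m³/s
Panel 2-3: Δb = 19.6 m, d̄ = (1.31+0.93)/2 = 1.12, v̄ = (0.50+0.41)/2 = 0.455 → q = 19.6×1.12×0.455 = 9.988 m³/s
Panel 3-4: Δb = 2 m, d̄ = (0.93+0.37)/2 = 0.65, v̄ = (0.41+0.20)/2 = 0.305 → q = 2×0.65×0.305 = 0.3965 m³/s
Q = Σ q = 11.67 m³/s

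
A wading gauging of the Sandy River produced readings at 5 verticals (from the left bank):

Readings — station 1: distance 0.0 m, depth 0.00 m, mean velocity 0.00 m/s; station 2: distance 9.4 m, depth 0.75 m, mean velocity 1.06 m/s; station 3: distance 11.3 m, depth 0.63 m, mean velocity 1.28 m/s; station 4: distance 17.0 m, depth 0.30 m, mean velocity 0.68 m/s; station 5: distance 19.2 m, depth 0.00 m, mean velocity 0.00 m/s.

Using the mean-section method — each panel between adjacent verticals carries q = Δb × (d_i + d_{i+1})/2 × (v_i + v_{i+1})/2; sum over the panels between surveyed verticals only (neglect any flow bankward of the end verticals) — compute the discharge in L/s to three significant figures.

6110 L/s

Panel 1-2: Δb = 9.4 m, d̄ = (0.00+0.75)/2 = 0.375, v̄ = (0.00+1.06)/2 = 0.53 → q = 9.4×0.375×0.53 = 1.868 m³/s
Panel 2-3: Δb = 1.9 m, d̄ = (0.75+0.63)/2 = 0.69, v̄ = (1.06+1.28)/2 = 1.17 → q = 1.9×0.69×1.17 = 1.534 m³/s
Panel 3-4: Δb = 5.7 m, d̄ = (0.63+0.30)/2 = 0.465, v̄ = (1.28+0.68)/2 = 0.98 → q = 5.7×0.465×0.98 = 2.597 m³/s
Panel 4-5: Δb = 2.2 m, d̄ = (0.30+0.00)/2 = 0.15, v̄ = (0.68+0.00)/2 = 0.34 → q = 2.2×0.15×0.34 = 0.1122 m³/s
Q = Σ q = 6.112 m³/s
= 6.112 × 1000 = 6112 L/s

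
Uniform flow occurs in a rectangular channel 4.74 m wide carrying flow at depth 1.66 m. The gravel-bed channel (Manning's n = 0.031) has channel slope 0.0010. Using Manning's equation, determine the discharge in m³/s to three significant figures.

7.90 m³/s

A = b·y = 4.74 × 1.66 = 7.868 m²
P = b + 2y = 4.74 + 2×1.66 = 8.060 m
R = A/P = 7.868/8.060 = 0.9762 m
Q = (1/n)·A·R^(2/3)·S^(1/2) = (1/0.031) × 7.868 × 0.9762^(2/3) × 0.0010^(1/2) = 7.899 m³/s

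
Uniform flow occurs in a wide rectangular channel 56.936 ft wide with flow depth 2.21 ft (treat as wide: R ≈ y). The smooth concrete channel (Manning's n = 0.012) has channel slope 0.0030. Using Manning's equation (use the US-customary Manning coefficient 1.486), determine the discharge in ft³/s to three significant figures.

A = b·y = 56.936 × 2.21 = 125.8 ft²
Wide channel: R ≈ y = 2.21 ft
Q = (1.486/n)·A·R^(2/3)·S^(1/2) = (1.486/0.012) × 125.8 × 2.210^(2/3) × 0.0030^(1/2) = 1448 ft³/s

1450 ft³/s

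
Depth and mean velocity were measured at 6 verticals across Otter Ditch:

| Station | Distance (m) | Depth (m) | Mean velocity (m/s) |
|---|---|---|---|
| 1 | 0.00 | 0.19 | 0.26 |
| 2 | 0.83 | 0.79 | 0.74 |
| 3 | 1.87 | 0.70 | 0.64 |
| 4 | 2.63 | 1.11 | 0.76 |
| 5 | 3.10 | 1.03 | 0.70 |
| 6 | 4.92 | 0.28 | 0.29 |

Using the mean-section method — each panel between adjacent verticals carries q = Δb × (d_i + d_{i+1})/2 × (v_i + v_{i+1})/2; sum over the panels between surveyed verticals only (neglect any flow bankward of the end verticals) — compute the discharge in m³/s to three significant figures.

2.18 m³/s

Panel 1-2: Δb = 0.83 m, d̄ = (0.19+0.79)/2 = 0.49, v̄ = (0.26+0.74)/2 = 0.5 → q = 0.83×0.49×0.5 = 0.2034 m³/s
Panel 2-3: Δb = 1.04 m, d̄ = (0.79+0.70)/2 = 0.745, v̄ = (0.74+0.64)/2 = 0.69 → q = 1.04×0.745×0.69 = 0.5346 m³/s
Panel 3-4: Δb = 0.76 m, d̄ = (0.70+1.11)/2 = 0.905, v̄ = (0.64+0.76)/2 = 0.7 → q = 0.76×0.905×0.7 = 0.4815 m³/s
Panel 4-5: Δb = 0.47 m, d̄ = (1.11+1.03)/2 = 1.07, v̄ = (0.76+0.70)/2 = 0.73 → q = 0.47×1.07×0.73 = 0.3671 m³/s
Panel 5-6: Δb = 1.82 m, d̄ = (1.03+0.28)/2 = 0.655, v̄ = (0.70+0.29)/2 = 0.495 → q = 1.82×0.655×0.495 = 0.5901 m³/s
Q = Σ q = 2.177 m³/s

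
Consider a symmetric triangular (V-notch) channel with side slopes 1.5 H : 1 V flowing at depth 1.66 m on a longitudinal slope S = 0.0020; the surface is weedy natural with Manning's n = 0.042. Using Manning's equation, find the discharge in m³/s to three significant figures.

A = z·y² = 1.5×1.66² = 4.133 m²
P = 2y√(1+z²) = 2×1.66×√(1+1.5²) = 5.985 m
R = A/P = 4.133/5.985 = 0.6906 m
Q = (1/n)·A·R^(2/3)·S^(1/2) = (1/0.042) × 4.133 × 0.6906^(2/3) × 0.0020^(1/2) = 3.439 m³/s

3.44 m³/s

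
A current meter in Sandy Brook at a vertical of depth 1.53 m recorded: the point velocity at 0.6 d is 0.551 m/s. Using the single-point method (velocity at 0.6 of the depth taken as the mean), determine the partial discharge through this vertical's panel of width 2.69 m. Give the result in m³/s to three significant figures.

2.27 m³/s

v̄ = v₀.₆ = 0.551 m/s
q = v̄ × d × w = 0.5510 × 1.53 × 2.69 = 2.268 m³/s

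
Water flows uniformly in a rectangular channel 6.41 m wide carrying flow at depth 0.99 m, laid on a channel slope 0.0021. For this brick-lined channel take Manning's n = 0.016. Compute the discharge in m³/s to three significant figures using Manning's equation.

15.1 m³/s

A = b·y = 6.41 × 0.99 = 6.346 m²
P = b + 2y = 6.41 + 2×0.99 = 8.390 m
R = A/P = 6.346/8.390 = 0.7564 m
Q = (1/n)·A·R^(2/3)·S^(1/2) = (1/0.016) × 6.346 × 0.7564^(2/3) × 0.0021^(1/2) = 15.09 m³/s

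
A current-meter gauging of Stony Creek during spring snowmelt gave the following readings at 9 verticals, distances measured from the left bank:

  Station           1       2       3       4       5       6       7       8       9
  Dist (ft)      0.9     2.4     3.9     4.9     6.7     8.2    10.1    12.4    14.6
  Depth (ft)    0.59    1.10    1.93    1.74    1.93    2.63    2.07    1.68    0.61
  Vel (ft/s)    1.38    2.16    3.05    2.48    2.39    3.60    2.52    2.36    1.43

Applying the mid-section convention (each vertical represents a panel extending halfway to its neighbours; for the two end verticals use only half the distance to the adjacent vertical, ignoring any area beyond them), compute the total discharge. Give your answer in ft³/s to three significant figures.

w_1 = (2.4 − 0.9)/2 = 0.75 ft; q_1 = 1.38 × 0.59 × 0.75 = 0.6107 ft³/s
w_2 = (3.9 − 0.9)/2 = 1.5 ft; q_2 = 2.16 × 1.10 × 1.5 = 3.564 ft³/s
w_3 = (4.9 − 2.4)/2 = 1.25 ft; q_3 = 3.05 × 1.93 × 1.25 = 7.358 ft³/s
w_4 = (6.7 − 3.9)/2 = 1.4 ft; q_4 = 2.48 × 1.74 × 1.4 = 6.041 ft³/s
w_5 = (8.2 − 4.9)/2 = 1.65 ft; q_5 = 2.39 × 1.93 × 1.65 = 7.611 ft³/s
w_6 = (10.1 − 6.7)/2 = 1.7 ft; q_6 = 3.60 × 2.63 × 1.7 = 16.10 ft³/s
w_7 = (12.4 − 8.2)/2 = 2.1 ft; q_7 = 2.52 × 2.07 × 2.1 = 10.95 ft³/s
w_8 = (14.6 − 10.1)/2 = 2.25 ft; q_8 = 2.36 × 1.68 × 2.25 = 8.921 ft³/s
w_9 = (14.6 − 12.4)/2 = 1.1 ft; q_9 = 1.43 × 0.61 × 1.1 = 0.9595 ft³/s
Q = Σ qᵢ = 62.12 ft³/s

62.1 ft³/s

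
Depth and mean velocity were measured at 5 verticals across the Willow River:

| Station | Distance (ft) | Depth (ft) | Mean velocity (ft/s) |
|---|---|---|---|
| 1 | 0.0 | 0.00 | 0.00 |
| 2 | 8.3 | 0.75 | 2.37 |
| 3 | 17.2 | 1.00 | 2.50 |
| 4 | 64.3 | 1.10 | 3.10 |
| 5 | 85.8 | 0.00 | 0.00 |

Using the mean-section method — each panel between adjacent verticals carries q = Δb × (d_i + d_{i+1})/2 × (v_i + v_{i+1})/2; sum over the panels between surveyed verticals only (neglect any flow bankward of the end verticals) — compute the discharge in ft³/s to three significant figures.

179 ft³/s

Panel 1-2: Δb = 8.3 ft, d̄ = (0.00+0.75)/2 = 0.375, v̄ = (0.00+2.37)/2 = 1.185 → q = 8.3×0.375×1.185 = 3.688 ft³/s
Panel 2-3: Δb = 8.9 ft, d̄ = (0.75+1.00)/2 = 0.875, v̄ = (2.37+2.50)/2 = 2.435 → q = 8.9×0.875×2.435 = 18.96 ft³/s
Panel 3-4: Δb = 47.1 ft, d̄ = (1.00+1.10)/2 = 1.05, v̄ = (2.50+3.10)/2 = 2.8 → q = 47.1×1.05×2.8 = 138.5 ft³/s
Panel 4-5: Δb = 21.5 ft, d̄ = (1.10+0.00)/2 = 0.55, v̄ = (3.10+0.00)/2 = 1.55 → q = 21.5×0.55×1.55 = 18.33 ft³/s
Q = Σ q = 179.5 ft³/s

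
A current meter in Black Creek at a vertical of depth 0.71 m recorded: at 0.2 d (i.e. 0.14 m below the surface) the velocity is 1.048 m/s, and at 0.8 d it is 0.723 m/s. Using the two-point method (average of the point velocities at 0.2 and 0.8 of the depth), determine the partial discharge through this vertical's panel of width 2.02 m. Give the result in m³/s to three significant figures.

1.27 m³/s

v̄ = (1.048 + 0.723) / 2 = 0.8855 m/s
q = v̄ × d × w = 0.8855 × 0.71 × 2.02 = 1.270 m³/s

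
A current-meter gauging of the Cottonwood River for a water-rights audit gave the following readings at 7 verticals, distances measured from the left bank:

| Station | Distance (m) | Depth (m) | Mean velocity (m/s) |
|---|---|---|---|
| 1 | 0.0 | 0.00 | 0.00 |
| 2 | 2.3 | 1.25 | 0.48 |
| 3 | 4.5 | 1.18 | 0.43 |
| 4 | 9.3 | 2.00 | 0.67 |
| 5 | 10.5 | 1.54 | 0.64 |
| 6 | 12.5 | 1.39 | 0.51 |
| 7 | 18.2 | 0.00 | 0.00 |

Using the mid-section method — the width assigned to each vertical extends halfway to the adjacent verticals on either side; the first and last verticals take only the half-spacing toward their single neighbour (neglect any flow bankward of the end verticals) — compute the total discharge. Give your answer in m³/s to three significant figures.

11.5 m³/s

w_2 = (4.5 − 0.0)/2 = 2.25 m; q_2 = 0.48 × 1.25 × 2.25 = 1.350 m³/s
w_3 = (9.3 − 2.3)/2 = 3.5 m; q_3 = 0.43 × 1.18 × 3.5 = 1.776 m³/s
w_4 = (10.5 − 4.5)/2 = 3 m; q_4 = 0.67 × 2.00 × 3 = 4.020 m³/s
w_5 = (12.5 − 9.3)/2 = 1.6 m; q_5 = 0.64 × 1.54 × 1.6 = 1.577 m³/s
w_6 = (18.2 − 10.5)/2 = 3.85 m; q_6 = 0.51 × 1.39 × 3.85 = 2.729 m³/s
Stations 1, 7 contribute zero (depth or velocity is 0).
Q = Σ qᵢ = 11.45 m³/s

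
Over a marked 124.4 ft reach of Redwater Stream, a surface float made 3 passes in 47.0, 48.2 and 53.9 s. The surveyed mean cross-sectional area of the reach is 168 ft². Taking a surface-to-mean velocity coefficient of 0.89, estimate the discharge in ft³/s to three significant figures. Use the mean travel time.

374 ft³/s

t̄ = (47.0 + 48.2 + 53.9) / 3 = 49.7 s
v_surface = L / t̄ = 124.4 / 49.7 = 2.503 ft/s
v_mean = 0.89 × 2.503 = 2.228 ft/s
Q = A × v_mean = 168 × 2.228 = 374.3 ft³/s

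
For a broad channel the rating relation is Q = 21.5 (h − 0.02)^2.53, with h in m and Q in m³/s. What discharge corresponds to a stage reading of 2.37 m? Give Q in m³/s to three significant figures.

187 m³/s

Q = 21.5 × (2.37 − 0.02)^2.53 = 21.5 × 2.35^2.53 = 186.7 m³/s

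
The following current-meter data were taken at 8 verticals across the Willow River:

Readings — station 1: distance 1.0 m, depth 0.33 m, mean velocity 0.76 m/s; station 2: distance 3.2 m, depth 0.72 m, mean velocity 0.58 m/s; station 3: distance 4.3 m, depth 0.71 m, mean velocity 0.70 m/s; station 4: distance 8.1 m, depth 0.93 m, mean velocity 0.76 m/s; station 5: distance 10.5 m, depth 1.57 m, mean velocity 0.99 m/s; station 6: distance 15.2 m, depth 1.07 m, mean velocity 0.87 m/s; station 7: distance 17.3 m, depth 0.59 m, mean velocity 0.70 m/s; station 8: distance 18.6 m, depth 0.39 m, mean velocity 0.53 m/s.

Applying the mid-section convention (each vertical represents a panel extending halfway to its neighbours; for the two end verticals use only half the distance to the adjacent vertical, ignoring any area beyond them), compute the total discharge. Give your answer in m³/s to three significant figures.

w_1 = (3.2 − 1.0)/2 = 1.1 m; q_1 = 0.76 × 0.33 × 1.1 = 0.2759 m³/s
w_2 = (4.3 − 1.0)/2 = 1.65 m; q_2 = 0.58 × 0.72 × 1.65 = 0.6890 m³/s
w_3 = (8.1 − 3.2)/2 = 2.45 m; q_3 = 0.70 × 0.71 × 2.45 = 1.218 m³/s
w_4 = (10.5 − 4.3)/2 = 3.1 m; q_4 = 0.76 × 0.93 × 3.1 = 2.191 m³/s
w_5 = (15.2 − 8.1)/2 = 3.55 m; q_5 = 0.99 × 1.57 × 3.55 = 5.518 m³/s
w_6 = (17.3 − 10.5)/2 = 3.4 m; q_6 = 0.87 × 1.07 × 3.4 = 3.165 m³/s
w_7 = (18.6 − 15.2)/2 = 1.7 m; q_7 = 0.70 × 0.59 × 1.7 = 0.7021 m³/s
w_8 = (18.6 − 17.3)/2 = 0.65 m; q_8 = 0.53 × 0.39 × 0.65 = 0.1344 m³/s
Q = Σ qᵢ = 13.89 m³/s

13.9 m³/s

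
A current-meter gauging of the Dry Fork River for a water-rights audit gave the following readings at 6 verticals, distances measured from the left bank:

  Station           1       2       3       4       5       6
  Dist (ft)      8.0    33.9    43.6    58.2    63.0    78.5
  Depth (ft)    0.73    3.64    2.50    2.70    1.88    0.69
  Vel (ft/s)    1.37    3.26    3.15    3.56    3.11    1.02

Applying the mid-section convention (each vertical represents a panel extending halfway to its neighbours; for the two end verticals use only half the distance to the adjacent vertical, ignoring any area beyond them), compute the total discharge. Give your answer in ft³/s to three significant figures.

478 ft³/s

w_1 = (33.9 − 8.0)/2 = 12.95 ft; q_1 = 1.37 × 0.73 × 12.95 = 12.95 ft³/s
w_2 = (43.6 − 8.0)/2 = 17.8 ft; q_2 = 3.26 × 3.64 × 17.8 = 211.2 ft³/s
w_3 = (58.2 − 33.9)/2 = 12.15 ft; q_3 = 3.15 × 2.50 × 12.15 = 95.68 ft³/s
w_4 = (63.0 − 43.6)/2 = 9.7 ft; q_4 = 3.56 × 2.70 × 9.7 = 93.24 ft³/s
w_5 = (78.5 − 58.2)/2 = 10.15 ft; q_5 = 3.11 × 1.88 × 10.15 = 59.35 ft³/s
w_6 = (78.5 − 63.0)/2 = 7.75 ft; q_6 = 1.02 × 0.69 × 7.75 = 5.454 ft³/s
Q = Σ qᵢ = 477.9 ft³/s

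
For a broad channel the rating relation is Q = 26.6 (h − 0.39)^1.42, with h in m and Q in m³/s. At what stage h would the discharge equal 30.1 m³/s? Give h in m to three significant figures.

h − h₀ = (Q/C)^(1/b) = (30.1/26.6)^(1/1.42) = 1.091 m
h = 0.39 + 1.091 = 1.481 m

1.48 m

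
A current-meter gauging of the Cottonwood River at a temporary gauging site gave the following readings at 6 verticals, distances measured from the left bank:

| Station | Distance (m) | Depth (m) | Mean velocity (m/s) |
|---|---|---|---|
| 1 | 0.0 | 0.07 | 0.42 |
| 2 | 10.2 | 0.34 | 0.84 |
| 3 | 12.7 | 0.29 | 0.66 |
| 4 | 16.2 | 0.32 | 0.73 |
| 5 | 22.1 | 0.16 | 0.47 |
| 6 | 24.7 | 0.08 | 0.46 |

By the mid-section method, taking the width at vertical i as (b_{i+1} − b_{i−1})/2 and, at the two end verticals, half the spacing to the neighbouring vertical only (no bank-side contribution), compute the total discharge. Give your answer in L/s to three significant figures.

4000 L/s

w_1 = (10.2 − 0.0)/2 = 5.1 m; q_1 = 0.42 × 0.07 × 5.1 = 0.1499 m³/s
w_2 = (12.7 − 0.0)/2 = 6.35 m; q_2 = 0.84 × 0.34 × 6.35 = 1.814 m³/s
w_3 = (16.2 − 10.2)/2 = 3 m; q_3 = 0.66 × 0.29 × 3 = 0.5742 m³/s
w_4 = (22.1 − 12.7)/2 = 4.7 m; q_4 = 0.73 × 0.32 × 4.7 = 1.098 m³/s
w_5 = (24.7 − 16.2)/2 = 4.25 m; q_5 = 0.47 × 0.16 × 4.25 = 0.3196 m³/s
w_6 = (24.7 − 22.1)/2 = 1.3 m; q_6 = 0.46 × 0.08 × 1.3 = 0.04784 m³/s
Q = Σ qᵢ = 4.003 m³/s
= 4.003 × 1000 = 4003 L/s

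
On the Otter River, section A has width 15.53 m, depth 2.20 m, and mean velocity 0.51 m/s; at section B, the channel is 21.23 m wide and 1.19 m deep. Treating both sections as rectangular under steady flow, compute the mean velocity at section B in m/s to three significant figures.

Q = A₁V₁ = (15.53×2.20) × 0.51 = 17.42 m³/s
A₂ = 21.23 × 1.19 = 25.26 m²
V₂ = Q/A₂ = 17.42/25.26 = 0.6897 m/s

0.690 m/s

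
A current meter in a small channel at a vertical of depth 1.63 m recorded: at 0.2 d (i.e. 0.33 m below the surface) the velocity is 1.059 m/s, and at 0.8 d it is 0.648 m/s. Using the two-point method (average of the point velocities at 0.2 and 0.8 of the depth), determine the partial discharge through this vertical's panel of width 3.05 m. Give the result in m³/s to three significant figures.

4.24 m³/s

v̄ = (1.059 + 0.648) / 2 = 0.8535 m/s
q = v̄ × d × w = 0.8535 × 1.63 × 3.05 = 4.243 m³/s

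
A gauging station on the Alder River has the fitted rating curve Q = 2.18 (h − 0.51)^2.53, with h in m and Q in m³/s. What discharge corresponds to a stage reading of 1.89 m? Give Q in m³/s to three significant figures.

Q = 2.18 × (1.89 − 0.51)^2.53 = 2.18 × 1.38^2.53 = 4.924 m³/s

4.92 m³/s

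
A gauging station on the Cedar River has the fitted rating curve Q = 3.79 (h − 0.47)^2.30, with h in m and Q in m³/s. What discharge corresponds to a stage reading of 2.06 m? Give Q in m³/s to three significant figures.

Q = 3.79 × (2.06 − 0.47)^2.30 = 3.79 × 1.59^2.30 = 11.01 m³/s

11.0 m³/s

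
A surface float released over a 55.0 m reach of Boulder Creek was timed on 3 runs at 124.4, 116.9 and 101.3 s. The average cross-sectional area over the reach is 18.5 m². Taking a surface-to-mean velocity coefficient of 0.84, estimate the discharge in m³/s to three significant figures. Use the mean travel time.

7.48 m³/s

t̄ = (124.4 + 116.9 + 101.3) / 3 = 114.2 s
v_surface = L / t̄ = 55.0 / 114.2 = 0.4816 m/s
v_mean = 0.84 × 0.4816 = 0.4046 m/s
Q = A × v_mean = 18.5 × 0.4046 = 7.484 m³/s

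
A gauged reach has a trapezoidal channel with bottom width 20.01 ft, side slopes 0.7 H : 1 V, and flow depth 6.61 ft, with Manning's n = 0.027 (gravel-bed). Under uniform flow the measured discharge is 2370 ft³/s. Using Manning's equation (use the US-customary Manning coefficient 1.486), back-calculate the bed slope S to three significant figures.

A = (b + z·y)·y = (20.01 + 0.7×6.61)×6.61 = 162.9 ft²
P = b + 2y√(1+z²) = 20.01 + 2×6.61×√(1+0.7²) = 36.15 ft
R = A/P = 162.9/36.15 = 4.505 ft
S = (Q·n / (1.486·A·R^(2/3)))² = (2370×0.027 / (1.486×162.9×2.728))² = 0.009397

0.00940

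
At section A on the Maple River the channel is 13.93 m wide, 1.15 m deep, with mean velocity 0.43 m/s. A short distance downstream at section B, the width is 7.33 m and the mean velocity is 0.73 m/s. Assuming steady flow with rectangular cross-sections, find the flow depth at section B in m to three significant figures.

1.29 m

Q = A₁V₁ = (13.93×1.15) × 0.43 = 6.888 m³/s
d₂ = Q/(b₂ V₂) = 6.888/(7.33×0.73) = 1.287 m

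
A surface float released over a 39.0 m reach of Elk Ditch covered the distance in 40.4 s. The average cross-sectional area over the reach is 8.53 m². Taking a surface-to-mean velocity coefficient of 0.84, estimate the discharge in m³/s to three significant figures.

6.92 m³/s

v_surface = L / t̄ = 39.0 / 40.4 = 0.9653 m/s
v_mean = 0.84 × 0.9653 = 0.8109 m/s
Q = A × v_mean = 8.53 × 0.8109 = 6.917 m³/s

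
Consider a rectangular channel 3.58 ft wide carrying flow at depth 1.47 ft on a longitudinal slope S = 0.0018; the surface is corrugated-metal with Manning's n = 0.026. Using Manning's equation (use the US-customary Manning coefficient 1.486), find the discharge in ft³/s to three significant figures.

11.1 ft³/s

A = b·y = 3.58 × 1.47 = 5.263 ft²
P = b + 2y = 3.58 + 2×1.47 = 6.520 ft
R = A/P = 5.263/6.520 = 0.8071 ft
Q = (1.486/n)·A·R^(2/3)·S^(1/2) = (1.486/0.026) × 5.263 × 0.8071^(2/3) × 0.0018^(1/2) = 11.06 ft³/s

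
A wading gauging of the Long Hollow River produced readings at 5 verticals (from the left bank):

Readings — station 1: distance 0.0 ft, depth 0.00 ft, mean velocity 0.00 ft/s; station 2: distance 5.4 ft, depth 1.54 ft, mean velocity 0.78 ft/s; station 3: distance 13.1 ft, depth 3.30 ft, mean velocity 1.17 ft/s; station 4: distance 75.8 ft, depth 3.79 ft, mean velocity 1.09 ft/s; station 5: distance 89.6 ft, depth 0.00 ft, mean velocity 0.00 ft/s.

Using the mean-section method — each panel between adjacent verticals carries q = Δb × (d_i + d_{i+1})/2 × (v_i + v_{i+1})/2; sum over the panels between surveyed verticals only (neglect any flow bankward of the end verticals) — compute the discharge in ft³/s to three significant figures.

Panel 1-2: Δb = 5.4 ft, d̄ = (0.00+1.54)/2 = 0.77, v̄ = (0.00+0.78)/2 = 0.39 → q = 5.4×0.77×0.39 = 1.622 ft³/s
Panel 2-3: Δb = 7.7 ft, d̄ = (1.54+3.30)/2 = 2.42, v̄ = (0.78+1.17)/2 = 0.975 → q = 7.7×2.42×0.975 = 18.17 ft³/s
Panel 3-4: Δb = 62.7 ft, d̄ = (3.30+3.79)/2 = 3.545, v̄ = (1.17+1.09)/2 = 1.13 → q = 62.7×3.545×1.13 = 251.2 ft³/s
Panel 4-5: Δb = 13.8 ft, d̄ = (3.79+0.00)/2 = 1.895, v̄ = (1.09+0.00)/2 = 0.545 → q = 13.8×1.895×0.545 = 14.25 ft³/s
Q = Σ q = 285.2 ft³/s

285 ft³/s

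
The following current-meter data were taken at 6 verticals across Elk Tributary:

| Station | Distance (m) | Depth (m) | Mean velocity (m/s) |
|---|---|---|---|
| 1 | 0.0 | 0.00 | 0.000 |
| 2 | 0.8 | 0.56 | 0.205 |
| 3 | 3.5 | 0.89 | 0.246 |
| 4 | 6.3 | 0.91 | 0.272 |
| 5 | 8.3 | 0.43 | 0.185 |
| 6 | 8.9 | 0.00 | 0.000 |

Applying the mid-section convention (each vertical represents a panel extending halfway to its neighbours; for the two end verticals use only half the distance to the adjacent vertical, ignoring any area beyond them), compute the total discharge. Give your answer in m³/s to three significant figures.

w_2 = (3.5 − 0.0)/2 = 1.75 m; q_2 = 0.205 × 0.56 × 1.75 = 0.2009 m³/s
w_3 = (6.3 − 0.8)/2 = 2.75 m; q_3 = 0.246 × 0.89 × 2.75 = 0.6021 m³/s
w_4 = (8.3 − 3.5)/2 = 2.4 m; q_4 = 0.272 × 0.91 × 2.4 = 0.5940 m³/s
w_5 = (8.9 − 6.3)/2 = 1.3 m; q_5 = 0.185 × 0.43 × 1.3 = 0.1034 m³/s
Stations 1, 6 contribute zero (depth or velocity is 0).
Q = Σ qᵢ = 1.500 m³/s

1.50 m³/s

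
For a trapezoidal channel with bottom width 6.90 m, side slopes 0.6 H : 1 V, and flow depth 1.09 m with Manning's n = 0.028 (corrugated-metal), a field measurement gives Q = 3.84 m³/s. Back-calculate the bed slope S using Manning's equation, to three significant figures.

0.000205

A = (b + z·y)·y = (6.90 + 0.6×1.09)×1.09 = 8.234 m²
P = b + 2y√(1+z²) = 6.90 + 2×1.09×√(1+0.6²) = 9.442 m
R = A/P = 8.234/9.442 = 0.8720 m
S = (Q·n / (1·A·R^(2/3)))² = (3.84×0.028 / (1×8.234×0.9127))² = 0.0002047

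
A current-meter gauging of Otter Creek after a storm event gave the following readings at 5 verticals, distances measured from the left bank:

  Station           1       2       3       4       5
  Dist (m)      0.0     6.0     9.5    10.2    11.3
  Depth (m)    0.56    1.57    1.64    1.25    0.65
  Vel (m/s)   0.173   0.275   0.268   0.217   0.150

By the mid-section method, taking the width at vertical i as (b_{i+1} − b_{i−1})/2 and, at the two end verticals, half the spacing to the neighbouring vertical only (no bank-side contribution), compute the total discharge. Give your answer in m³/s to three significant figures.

w_1 = (6.0 − 0.0)/2 = 3 m; q_1 = 0.173 × 0.56 × 3 = 0.2906 m³/s
w_2 = (9.5 − 0.0)/2 = 4.75 m; q_2 = 0.275 × 1.57 × 4.75 = 2.051 m³/s
w_3 = (10.2 − 6.0)/2 = 2.1 m; q_3 = 0.268 × 1.64 × 2.1 = 0.9230 m³/s
w_4 = (11.3 − 9.5)/2 = 0.9 m; q_4 = 0.217 × 1.25 × 0.9 = 0.2441 m³/s
w_5 = (11.3 − 10.2)/2 = 0.55 m; q_5 = 0.150 × 0.65 × 0.55 = 0.05363 m³/s
Q = Σ qᵢ = 3.562 m³/s

3.56 m³/s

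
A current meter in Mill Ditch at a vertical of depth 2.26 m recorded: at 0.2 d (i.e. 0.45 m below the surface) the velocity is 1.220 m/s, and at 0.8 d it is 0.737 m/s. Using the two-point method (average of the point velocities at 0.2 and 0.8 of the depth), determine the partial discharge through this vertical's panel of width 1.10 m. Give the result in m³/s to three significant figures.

2.43 m³/s

v̄ = (1.220 + 0.737) / 2 = 0.9785 m/s
q = v̄ × d × w = 0.9785 × 2.26 × 1.10 = 2.433 m³/s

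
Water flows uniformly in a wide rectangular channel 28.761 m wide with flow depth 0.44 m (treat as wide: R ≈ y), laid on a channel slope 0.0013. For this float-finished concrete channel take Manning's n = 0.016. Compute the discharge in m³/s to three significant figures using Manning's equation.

A = b·y = 28.761 × 0.44 = 12.65 m²
Wide channel: R ≈ y = 0.44 m
Q = (1/n)·A·R^(2/3)·S^(1/2) = (1/0.016) × 12.65 × 0.4400^(2/3) × 0.0013^(1/2) = 16.50 m³/s

16.5 m³/s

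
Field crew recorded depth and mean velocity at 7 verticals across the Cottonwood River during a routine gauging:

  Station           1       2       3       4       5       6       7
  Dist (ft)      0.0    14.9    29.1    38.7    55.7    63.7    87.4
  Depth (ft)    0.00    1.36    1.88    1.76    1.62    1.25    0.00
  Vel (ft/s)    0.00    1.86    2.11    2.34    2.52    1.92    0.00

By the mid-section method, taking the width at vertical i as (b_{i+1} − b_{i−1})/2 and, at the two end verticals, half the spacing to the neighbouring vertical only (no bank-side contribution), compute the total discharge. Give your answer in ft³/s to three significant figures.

228 ft³/s

w_2 = (29.1 − 0.0)/2 = 14.55 ft; q_2 = 1.86 × 1.36 × 14.55 = 36.81 ft³/s
w_3 = (38.7 − 14.9)/2 = 11.9 ft; q_3 = 2.11 × 1.88 × 11.9 = 47.20 ft³/s
w_4 = (55.7 − 29.1)/2 = 13.3 ft; q_4 = 2.34 × 1.76 × 13.3 = 54.77 ft³/s
w_5 = (63.7 − 38.7)/2 = 12.5 ft; q_5 = 2.52 × 1.62 × 12.5 = 51.03 ft³/s
w_6 = (87.4 − 55.7)/2 = 15.85 ft; q_6 = 1.92 × 1.25 × 15.85 = 38.04 ft³/s
Stations 1, 7 contribute zero (depth or velocity is 0).
Q = Σ qᵢ = 227.9 ft³/s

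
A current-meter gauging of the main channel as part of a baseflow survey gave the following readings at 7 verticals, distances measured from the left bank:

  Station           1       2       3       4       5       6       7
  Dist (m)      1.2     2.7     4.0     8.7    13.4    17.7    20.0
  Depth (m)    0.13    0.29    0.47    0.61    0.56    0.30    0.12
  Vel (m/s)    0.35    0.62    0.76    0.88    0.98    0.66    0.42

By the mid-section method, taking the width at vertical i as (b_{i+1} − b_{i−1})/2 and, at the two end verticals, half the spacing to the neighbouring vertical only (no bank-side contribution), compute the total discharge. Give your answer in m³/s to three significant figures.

7.06 m³/s

w_1 = (2.7 − 1.2)/2 = 0.75 m; q_1 = 0.35 × 0.13 × 0.75 = 0.03413 m³/s
w_2 = (4.0 − 1.2)/2 = 1.4 m; q_2 = 0.62 × 0.29 × 1.4 = 0.2517 m³/s
w_3 = (8.7 − 2.7)/2 = 3 m; q_3 = 0.76 × 0.47 × 3 = 1.072 m³/s
w_4 = (13.4 − 4.0)/2 = 4.7 m; q_4 = 0.88 × 0.61 × 4.7 = 2.523 m³/s
w_5 = (17.7 − 8.7)/2 = 4.5 m; q_5 = 0.98 × 0.56 × 4.5 = 2.470 m³/s
w_6 = (20.0 − 13.4)/2 = 3.3 m; q_6 = 0.66 × 0.30 × 3.3 = 0.6534 m³/s
w_7 = (20.0 − 17.7)/2 = 1.15 m; q_7 = 0.42 × 0.12 × 1.15 = 0.05796 m³/s
Q = Σ qᵢ = 7.061 m³/s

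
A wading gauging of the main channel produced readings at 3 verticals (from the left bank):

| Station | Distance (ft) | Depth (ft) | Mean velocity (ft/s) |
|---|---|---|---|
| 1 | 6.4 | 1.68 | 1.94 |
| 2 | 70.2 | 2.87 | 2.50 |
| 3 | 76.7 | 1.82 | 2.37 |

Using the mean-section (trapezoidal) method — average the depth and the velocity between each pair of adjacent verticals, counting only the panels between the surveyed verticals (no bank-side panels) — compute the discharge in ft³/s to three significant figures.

Panel 1-2: Δb = 63.8 ft, d̄ = (1.68+2.87)/2 = 2.275, v̄ = (1.94+2.50)/2 = 2.22 → q = 63.8×2.275×2.22 = 322.2 ft³/s
Panel 2-3: Δb = 6.5 ft, d̄ = (2.87+1.82)/2 = 2.345, v̄ = (2.50+2.37)/2 = 2.435 → q = 6.5×2.345×2.435 = 37.12 ft³/s
Q = Σ q = 359.3 ft³/s

359 ft³/s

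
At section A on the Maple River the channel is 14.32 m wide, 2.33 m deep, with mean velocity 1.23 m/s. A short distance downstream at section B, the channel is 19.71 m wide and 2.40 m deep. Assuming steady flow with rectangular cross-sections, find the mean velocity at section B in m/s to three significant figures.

Q = A₁V₁ = (14.32×2.33) × 1.23 = 41.04 m³/s
A₂ = 19.71 × 2.40 = 47.30 m²
V₂ = Q/A₂ = 41.04/47.30 = 0.8676 m/s

0.868 m/s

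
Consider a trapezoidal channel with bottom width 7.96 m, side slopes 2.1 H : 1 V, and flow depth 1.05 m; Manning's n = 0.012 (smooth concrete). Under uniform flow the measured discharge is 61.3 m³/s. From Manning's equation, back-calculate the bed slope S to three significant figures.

A = (b + z·y)·y = (7.96 + 2.1×1.05)×1.05 = 10.67 m²
P = b + 2y√(1+z²) = 7.96 + 2×1.05×√(1+2.1²) = 12.84 m
R = A/P = 10.67/12.84 = 0.8310 m
S = (Q·n / (1·A·R^(2/3)))² = (61.3×0.012 / (1×10.67×0.8839))² = 0.006080

0.00608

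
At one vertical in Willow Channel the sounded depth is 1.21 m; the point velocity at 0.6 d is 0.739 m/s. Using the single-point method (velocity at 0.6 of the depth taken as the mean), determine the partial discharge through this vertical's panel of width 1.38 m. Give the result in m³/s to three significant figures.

v̄ = v₀.₆ = 0.739 m/s
q = v̄ × d × w = 0.7390 × 1.21 × 1.38 = 1.234 m³/s

1.23 m³/s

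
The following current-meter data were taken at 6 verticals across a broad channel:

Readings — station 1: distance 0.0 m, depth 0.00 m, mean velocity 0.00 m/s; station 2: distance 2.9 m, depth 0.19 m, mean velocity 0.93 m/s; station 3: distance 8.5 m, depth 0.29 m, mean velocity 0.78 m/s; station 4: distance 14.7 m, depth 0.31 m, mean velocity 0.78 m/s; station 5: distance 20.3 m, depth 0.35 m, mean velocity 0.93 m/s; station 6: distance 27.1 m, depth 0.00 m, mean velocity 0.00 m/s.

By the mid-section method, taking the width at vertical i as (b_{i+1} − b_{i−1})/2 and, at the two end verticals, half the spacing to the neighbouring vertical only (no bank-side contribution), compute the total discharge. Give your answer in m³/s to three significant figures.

5.53 m³/s

w_2 = (8.5 − 0.0)/2 = 4.25 m; q_2 = 0.93 × 0.19 × 4.25 = 0.7510 m³/s
w_3 = (14.7 − 2.9)/2 = 5.9 m; q_3 = 0.78 × 0.29 × 5.9 = 1.335 m³/s
w_4 = (20.3 − 8.5)/2 = 5.9 m; q_4 = 0.78 × 0.31 × 5.9 = 1.427 m³/s
w_5 = (27.1 − 14.7)/2 = 6.2 m; q_5 = 0.93 × 0.35 × 6.2 = 2.018 m³/s
Stations 1, 6 contribute zero (depth or velocity is 0).
Q = Σ qᵢ = 5.530 m³/s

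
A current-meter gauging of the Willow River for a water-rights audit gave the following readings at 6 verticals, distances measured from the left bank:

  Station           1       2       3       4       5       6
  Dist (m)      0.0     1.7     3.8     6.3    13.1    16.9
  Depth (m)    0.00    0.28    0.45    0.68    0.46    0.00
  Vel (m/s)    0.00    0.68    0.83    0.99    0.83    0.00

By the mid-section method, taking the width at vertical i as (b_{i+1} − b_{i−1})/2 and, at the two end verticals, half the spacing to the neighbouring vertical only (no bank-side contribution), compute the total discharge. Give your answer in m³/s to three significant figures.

6.37 m³/s

w_2 = (3.8 − 0.0)/2 = 1.9 m; q_2 = 0.68 × 0.28 × 1.9 = 0.3618 m³/s
w_3 = (6.3 − 1.7)/2 = 2.3 m; q_3 = 0.83 × 0.45 × 2.3 = 0.8591 m³/s
w_4 = (13.1 − 3.8)/2 = 4.65 m; q_4 = 0.99 × 0.68 × 4.65 = 3.130 m³/s
w_5 = (16.9 − 6.3)/2 = 5.3 m; q_5 = 0.83 × 0.46 × 5.3 = 2.024 m³/s
Stations 1, 6 contribute zero (depth or velocity is 0).
Q = Σ qᵢ = 6.375 m³/s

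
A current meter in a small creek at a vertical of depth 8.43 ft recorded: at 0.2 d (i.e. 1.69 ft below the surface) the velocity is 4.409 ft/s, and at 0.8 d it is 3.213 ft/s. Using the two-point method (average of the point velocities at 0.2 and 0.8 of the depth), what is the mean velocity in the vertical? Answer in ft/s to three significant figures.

v̄ = (4.409 + 3.213) / 2 = 3.811 ft/s

3.81 ft/s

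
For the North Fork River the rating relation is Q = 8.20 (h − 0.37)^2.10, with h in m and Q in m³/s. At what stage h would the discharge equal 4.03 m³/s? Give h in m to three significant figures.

1.08 m

h − h₀ = (Q/C)^(1/b) = (4.03/8.20)^(1/2.10) = 0.7130 m
h = 0.37 + 0.7130 = 1.083 m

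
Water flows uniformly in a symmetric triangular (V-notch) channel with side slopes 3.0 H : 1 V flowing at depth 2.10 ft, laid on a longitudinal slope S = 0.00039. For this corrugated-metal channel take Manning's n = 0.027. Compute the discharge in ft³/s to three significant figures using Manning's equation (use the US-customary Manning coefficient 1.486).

14.3 ft³/s

A = z·y² = 3.0×2.10² = 13.23 ft²
P = 2y√(1+z²) = 2×2.10×√(1+3.0²) = 13.28 ft
R = A/P = 13.23/13.28 = 0.9961 ft
Q = (1.486/n)·A·R^(2/3)·S^(1/2) = (1.486/0.027) × 13.23 × 0.9961^(2/3) × 0.00039^(1/2) = 14.34 ft³/s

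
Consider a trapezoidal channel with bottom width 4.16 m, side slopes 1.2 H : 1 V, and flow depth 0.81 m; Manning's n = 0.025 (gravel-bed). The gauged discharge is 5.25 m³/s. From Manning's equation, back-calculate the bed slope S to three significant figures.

0.00188

A = (b + z·y)·y = (4.16 + 1.2×0.81)×0.81 = 4.157 m²
P = b + 2y√(1+z²) = 4.16 + 2×0.81×√(1+1.2²) = 6.691 m
R = A/P = 4.157/6.691 = 0.6213 m
S = (Q·n / (1·A·R^(2/3)))² = (5.25×0.025 / (1×4.157×0.7281))² = 0.001880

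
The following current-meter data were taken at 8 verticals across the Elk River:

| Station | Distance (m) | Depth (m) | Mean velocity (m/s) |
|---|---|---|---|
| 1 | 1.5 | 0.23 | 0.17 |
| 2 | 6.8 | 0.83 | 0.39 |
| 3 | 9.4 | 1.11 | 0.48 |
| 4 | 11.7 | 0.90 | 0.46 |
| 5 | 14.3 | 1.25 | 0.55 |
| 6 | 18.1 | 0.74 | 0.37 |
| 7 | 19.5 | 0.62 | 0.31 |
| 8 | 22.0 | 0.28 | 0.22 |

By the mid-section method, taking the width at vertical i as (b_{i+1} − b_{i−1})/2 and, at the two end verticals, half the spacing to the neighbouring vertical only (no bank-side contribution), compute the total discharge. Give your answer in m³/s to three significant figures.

w_1 = (6.8 − 1.5)/2 = 2.65 m; q_1 = 0.17 × 0.23 × 2.65 = 0.1036 m³/s
w_2 = (9.4 − 1.5)/2 = 3.95 m; q_2 = 0.39 × 0.83 × 3.95 = 1.279 m³/s
w_3 = (11.7 − 6.8)/2 = 2.45 m; q_3 = 0.48 × 1.11 × 2.45 = 1.305 m³/s
w_4 = (14.3 − 9.4)/2 = 2.45 m; q_4 = 0.46 × 0.90 × 2.45 = 1.014 m³/s
w_5 = (18.1 − 11.7)/2 = 3.2 m; q_5 = 0.55 × 1.25 × 3.2 = 2.200 m³/s
w_6 = (19.5 − 14.3)/2 = 2.6 m; q_6 = 0.37 × 0.74 × 2.6 = 0.7119 m³/s
w_7 = (22.0 − 18.1)/2 = 1.95 m; q_7 = 0.31 × 0.62 × 1.95 = 0.3748 m³/s
w_8 = (22.0 − 19.5)/2 = 1.25 m; q_8 = 0.22 × 0.28 × 1.25 = 0.07700 m³/s
Q = Σ qᵢ = 7.066 m³/s

7.07 m³/s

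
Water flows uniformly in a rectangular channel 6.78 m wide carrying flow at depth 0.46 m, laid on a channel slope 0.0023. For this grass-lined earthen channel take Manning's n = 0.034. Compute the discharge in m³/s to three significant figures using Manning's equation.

A = b·y = 6.78 × 0.46 = 3.119 m²
P = b + 2y = 6.78 + 2×0.46 = 7.700 m
R = A/P = 3.119/7.700 = 0.4050 m
Q = (1/n)·A·R^(2/3)·S^(1/2) = (1/0.034) × 3.119 × 0.4050^(2/3) × 0.0023^(1/2) = 2.408 m³/s

2.41 m³/s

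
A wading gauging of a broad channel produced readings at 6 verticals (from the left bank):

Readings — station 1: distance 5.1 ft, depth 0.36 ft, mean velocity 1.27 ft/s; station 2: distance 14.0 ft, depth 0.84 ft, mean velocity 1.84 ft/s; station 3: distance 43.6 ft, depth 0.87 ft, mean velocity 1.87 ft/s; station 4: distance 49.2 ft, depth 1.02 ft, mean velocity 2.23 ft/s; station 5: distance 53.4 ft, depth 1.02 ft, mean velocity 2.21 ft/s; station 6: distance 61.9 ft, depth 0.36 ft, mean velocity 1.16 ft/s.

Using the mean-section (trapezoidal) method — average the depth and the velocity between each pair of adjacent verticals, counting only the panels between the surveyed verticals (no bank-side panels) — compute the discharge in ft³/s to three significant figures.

Panel 1-2: Δb = 8.9 ft, d̄ = (0.36+0.84)/2 = 0.6, v̄ = (1.27+1.84)/2 = 1.555 → q = 8.9×0.6×1.555 = 8.304 ft³/s
Panel 2-3: Δb = 29.6 ft, d̄ = (0.84+0.87)/2 = 0.855, v̄ = (1.84+1.87)/2 = 1.855 → q = 29.6×0.855×1.855 = 46.95 ft³/s
Panel 3-4: Δb = 5.6 ft, d̄ = (0.87+1.02)/2 = 0.945, v̄ = (1.87+2.23)/2 = 2.05 → q = 5.6×0.945×2.05 = 10.85 ft³/s
Panel 4-5: Δb = 4.2 ft, d̄ = (1.02+1.02)/2 = 1.02, v̄ = (2.23+2.21)/2 = 2.22 → q = 4.2×1.02×2.22 = 9.510 ft³/s
Panel 5-6: Δb = 8.5 ft, d̄ = (1.02+0.36)/2 = 0.69, v̄ = (2.21+1.16)/2 = 1.685 → q = 8.5×0.69×1.685 = 9.883 ft³/s
Q = Σ q = 85.49 ft³/s

85.5 ft³/s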